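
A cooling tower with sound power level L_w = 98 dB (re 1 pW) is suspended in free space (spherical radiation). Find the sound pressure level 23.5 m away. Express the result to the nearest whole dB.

L_p = L_w − 10·log₁₀(4π·r²) with r = 23.5 m.
4π·r² = 6940 m², 10·log₁₀ of that is 38.413 dB.
L_p = 98 − 38.413 = 59.59 dB.

60 dB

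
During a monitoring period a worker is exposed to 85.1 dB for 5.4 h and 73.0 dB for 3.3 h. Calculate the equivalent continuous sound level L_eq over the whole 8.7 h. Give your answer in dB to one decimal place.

L_eq = 10·log₁₀[(1/T)·Σ tᵢ·10^(Lᵢ/10)] with T = 8.7 h.
Σ tᵢ·10^(Lᵢ/10) = 5.4·10^(85.1/10) + 3.3·10^(73.0/10) = 1.813e+09.
L_eq = 10·log₁₀(1.813e+09/8.7) = 83.19 dB.

83.2 dB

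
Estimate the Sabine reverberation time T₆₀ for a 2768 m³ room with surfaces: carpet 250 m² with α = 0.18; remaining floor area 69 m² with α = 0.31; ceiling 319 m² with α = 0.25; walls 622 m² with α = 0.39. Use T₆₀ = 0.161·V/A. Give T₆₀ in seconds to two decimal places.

1.15 s

Total absorption A = 250·0.18 + 69·0.31 + 319·0.25 + 622·0.39 = 388.72 m² sabins.
T₆₀ = 0.161·V/A = 0.161·2768/388.72 = 1.146 s.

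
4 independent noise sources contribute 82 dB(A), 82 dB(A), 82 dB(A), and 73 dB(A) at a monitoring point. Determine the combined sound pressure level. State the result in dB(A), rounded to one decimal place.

86.9 dB(A)

Incoherent sources combine by intensity addition: L_total = 10·log₁₀(Σ 10^(L_i/10)).
Σ 10^(L/10) = 10^(82/10) + 10^(82/10) + 10^(82/10) + 10^(73/10) = 4.954e+08.
L_total = 10·log₁₀(4.954e+08) = 86.95 dB(A).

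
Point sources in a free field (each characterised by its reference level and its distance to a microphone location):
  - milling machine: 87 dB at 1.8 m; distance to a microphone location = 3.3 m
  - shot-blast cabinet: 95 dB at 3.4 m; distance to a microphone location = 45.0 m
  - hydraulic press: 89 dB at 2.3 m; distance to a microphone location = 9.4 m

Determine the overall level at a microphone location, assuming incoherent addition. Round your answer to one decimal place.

83.3 dB

First find each source's level at the receiver (point-source: −20·log₁₀(r/r_ref)), then combine on an intensity basis.
milling machine: 87 − 20·log₁₀(3.3/1.8) = 87 − 5.26 = 81.74 dB.
shot-blast cabinet: 95 − 20·log₁₀(45.0/3.4) = 95 − 22.43 = 72.57 dB.
hydraulic press: 89 − 20·log₁₀(9.4/2.3) = 89 − 12.23 = 76.77 dB.
Σ 10^(L/10) = 2.147e+08 → L_total = 10·log₁₀(2.147e+08) = 83.32 dB.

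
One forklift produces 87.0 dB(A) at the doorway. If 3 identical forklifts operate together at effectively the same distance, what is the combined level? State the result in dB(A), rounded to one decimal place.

91.8 dB(A)

L_total = L₁ + 10·log₁₀ N for N identical incoherent sources.
L_total = 87.0 + 10·log₁₀(3) = 87.0 + 4.771 = 91.77 dB(A).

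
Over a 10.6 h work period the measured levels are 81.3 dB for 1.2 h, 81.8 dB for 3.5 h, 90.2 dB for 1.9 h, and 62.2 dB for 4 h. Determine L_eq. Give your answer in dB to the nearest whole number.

84 dB

L_eq = 10·log₁₀[(1/T)·Σ tᵢ·10^(Lᵢ/10)] with T = 10.6 h.
Σ tᵢ·10^(Lᵢ/10) = 1.2·10^(81.3/10) + 3.5·10^(81.8/10) + 1.9·10^(90.2/10) + 4·10^(62.2/10) = 2.688e+09.
L_eq = 10·log₁₀(2.688e+09/10.6) = 84.04 dB.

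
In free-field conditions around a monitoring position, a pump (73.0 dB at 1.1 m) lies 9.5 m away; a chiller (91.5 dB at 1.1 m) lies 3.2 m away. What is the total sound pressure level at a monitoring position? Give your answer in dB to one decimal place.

82.2 dB

First find each source's level at the receiver (point-source: −20·log₁₀(r/r_ref)), then combine on an intensity basis.
pump: 73.0 − 20·log₁₀(9.5/1.1) = 73.0 − 18.73 = 54.27 dB.
chiller: 91.5 − 20·log₁₀(3.2/1.1) = 91.5 − 9.28 = 82.22 dB.
Σ 10^(L/10) = 1.672e+08 → L_total = 10·log₁₀(1.672e+08) = 82.23 dB.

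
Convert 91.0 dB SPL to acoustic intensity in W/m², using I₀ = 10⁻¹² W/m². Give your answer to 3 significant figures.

0.00126 W/m²

I = I₀·10^(L/10) = 10⁻¹² × 10^(91.0/10) = 10^(-2.900).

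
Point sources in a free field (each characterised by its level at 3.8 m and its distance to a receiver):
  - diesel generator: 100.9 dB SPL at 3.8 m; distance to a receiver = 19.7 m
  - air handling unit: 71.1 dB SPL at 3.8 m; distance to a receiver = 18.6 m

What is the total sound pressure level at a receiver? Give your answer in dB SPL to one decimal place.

Propagate each source to the receiver with L = L_ref − 20·log₁₀(r/r_ref), then add intensities.
diesel generator: 100.9 − 20·log₁₀(19.7/3.8) = 100.9 − 14.29 = 86.61 dB SPL.
air handling unit: 71.1 − 20·log₁₀(18.6/3.8) = 71.1 − 13.79 = 57.31 dB SPL.
Σ 10^(L/10) = 4.583e+08 → L_total = 10·log₁₀(4.583e+08) = 86.61 dB SPL.

86.6 dB SPL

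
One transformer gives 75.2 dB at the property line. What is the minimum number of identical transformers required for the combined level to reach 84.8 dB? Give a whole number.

10

N identical sources give L₁ + 10·log₁₀ N, so require 10·log₁₀ N ≥ 84.8 − 75.2 = 9.6 dB.
N ≥ 10^(9.6/10) = 9.120, so N = 10.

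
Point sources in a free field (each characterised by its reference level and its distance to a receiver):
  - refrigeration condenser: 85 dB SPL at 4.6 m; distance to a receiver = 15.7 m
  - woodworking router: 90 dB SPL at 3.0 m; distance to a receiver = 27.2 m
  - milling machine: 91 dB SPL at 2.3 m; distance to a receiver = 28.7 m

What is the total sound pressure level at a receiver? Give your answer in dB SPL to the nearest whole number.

First find each source's level at the receiver (point-source: −20·log₁₀(r/r_ref)), then combine on an intensity basis.
refrigeration condenser: 85 − 20·log₁₀(15.7/4.6) = 85 − 10.66 = 74.34 dB SPL.
woodworking router: 90 − 20·log₁₀(27.2/3.0) = 90 − 19.15 = 70.85 dB SPL.
milling machine: 91 − 20·log₁₀(28.7/2.3) = 91 − 21.92 = 69.08 dB SPL.
Σ 10^(L/10) = 4.740e+07 → L_total = 10·log₁₀(4.740e+07) = 76.76 dB SPL.

77 dB SPL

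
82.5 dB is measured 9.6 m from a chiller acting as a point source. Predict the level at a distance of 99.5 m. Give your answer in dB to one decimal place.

Spherical spreading from a point source gives a 20·log₁₀(r₂/r₁) drop.
L₂ = 82.5 − 20·log₁₀(99.5/9.6) = 82.5 − 20.311 = 62.19 dB.

62.2 dB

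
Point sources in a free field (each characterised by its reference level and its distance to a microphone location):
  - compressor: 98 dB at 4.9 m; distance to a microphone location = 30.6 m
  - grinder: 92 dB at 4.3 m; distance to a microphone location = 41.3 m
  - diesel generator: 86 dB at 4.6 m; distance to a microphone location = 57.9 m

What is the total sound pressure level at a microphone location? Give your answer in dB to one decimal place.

Propagate each source to the receiver with L = L_ref − 20·log₁₀(r/r_ref), then add intensities.
compressor: 98 − 20·log₁₀(30.6/4.9) = 98 − 15.91 = 82.09 dB.
grinder: 92 − 20·log₁₀(41.3/4.3) = 92 − 19.65 = 72.35 dB.
diesel generator: 86 − 20·log₁₀(57.9/4.6) = 86 − 22.00 = 64.00 dB.
Σ 10^(L/10) = 1.815e+08 → L_total = 10·log₁₀(1.815e+08) = 82.59 dB.

82.6 dB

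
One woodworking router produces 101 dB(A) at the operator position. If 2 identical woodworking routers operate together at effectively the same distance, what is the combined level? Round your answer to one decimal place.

104.0 dB(A)

N identical incoherent sources raise the level by 10·log₁₀ N.
L_total = 101 + 10·log₁₀(2) = 101 + 3.010 = 104.01 dB(A).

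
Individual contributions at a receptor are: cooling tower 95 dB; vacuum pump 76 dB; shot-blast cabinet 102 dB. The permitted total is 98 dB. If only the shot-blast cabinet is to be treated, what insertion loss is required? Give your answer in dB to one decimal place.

The untreated sources together contribute 10^(95/10) + 10^(76/10) = 3.202e+09, i.e. 95.05 dB.
To meet 98 dB overall, the treated shot-blast cabinet may contribute at most 10^(98/10) − 3.202e+09 = 3.107e+09, i.e. 94.92 dB.
Required insertion loss = 102 − 94.92 = 7.08 dB.

7.1 dB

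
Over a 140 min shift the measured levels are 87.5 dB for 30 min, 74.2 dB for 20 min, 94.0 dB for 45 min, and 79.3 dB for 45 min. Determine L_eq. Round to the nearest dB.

L_eq = 10·log₁₀[(1/T)·Σ tᵢ·10^(Lᵢ/10)] with T = 140 min.
Σ tᵢ·10^(Lᵢ/10) = 30·10^(87.5/10) + 20·10^(74.2/10) + 45·10^(94.0/10) + 45·10^(79.3/10) = 1.343e+11.
L_eq = 10·log₁₀(1.343e+11/140) = 89.82 dB.

90 dB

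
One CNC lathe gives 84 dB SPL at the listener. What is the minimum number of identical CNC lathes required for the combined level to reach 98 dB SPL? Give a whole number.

26

N identical sources give L₁ + 10·log₁₀ N, so require 10·log₁₀ N ≥ 98 − 84 = 14.0 dB.
N ≥ 10^(14.0/10) = 25.119, so N = 26.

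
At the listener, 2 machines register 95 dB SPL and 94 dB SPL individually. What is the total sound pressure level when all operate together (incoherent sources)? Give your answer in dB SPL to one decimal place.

97.5 dB SPL

For uncorrelated sources the intensities add, so convert each level to linear form, sum, and take 10·log₁₀ of the total.
Σ 10^(L/10) = 10^(95/10) + 10^(94/10) = 5.674e+09.
L_total = 10·log₁₀(5.674e+09) = 97.54 dB SPL.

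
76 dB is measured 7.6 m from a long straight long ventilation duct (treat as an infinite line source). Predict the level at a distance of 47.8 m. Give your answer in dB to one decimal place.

Cylindrical spreading from a line source gives a 10·log₁₀(r₂/r₁) drop.
L₂ = 76 − 10·log₁₀(47.8/7.6) = 76 − 7.986 = 68.01 dB.

68.0 dB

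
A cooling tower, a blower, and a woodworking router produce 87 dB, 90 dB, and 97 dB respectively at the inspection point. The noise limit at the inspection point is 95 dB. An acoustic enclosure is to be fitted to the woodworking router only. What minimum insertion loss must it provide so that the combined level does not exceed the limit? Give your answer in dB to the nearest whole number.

Fixed contribution from the other sources: Σ 10^(L/10) = 10^(87/10) + 10^(90/10) = 1.501e+09 (91.76 dB).
To meet 95 dB overall, the treated woodworking router may contribute at most 10^(95/10) − 1.501e+09 = 1.661e+09, i.e. 92.20 dB.
Required insertion loss = 97 − 92.20 = 4.80 dB.

5 dB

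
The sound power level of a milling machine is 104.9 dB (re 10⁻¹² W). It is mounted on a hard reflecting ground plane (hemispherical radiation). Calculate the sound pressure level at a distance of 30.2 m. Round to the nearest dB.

67 dB

The power spreads over a hemisphere of area 2π·r², so L_p = L_w − 10·log₁₀(2π·r²).
2π·r² = 5731 m², 10·log₁₀ of that is 37.582 dB.
L_p = 104.9 − 37.582 = 67.32 dB.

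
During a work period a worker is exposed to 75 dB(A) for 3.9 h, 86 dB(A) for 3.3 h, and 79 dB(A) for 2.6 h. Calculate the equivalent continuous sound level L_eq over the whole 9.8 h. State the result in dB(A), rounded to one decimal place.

82.2 dB(A)

L_eq = 10·log₁₀[(1/T)·Σ tᵢ·10^(Lᵢ/10)] with T = 9.8 h.
Σ tᵢ·10^(Lᵢ/10) = 3.9·10^(75/10) + 3.3·10^(86/10) + 2.6·10^(79/10) = 1.644e+09.
L_eq = 10·log₁₀(1.644e+09/9.8) = 82.25 dB(A).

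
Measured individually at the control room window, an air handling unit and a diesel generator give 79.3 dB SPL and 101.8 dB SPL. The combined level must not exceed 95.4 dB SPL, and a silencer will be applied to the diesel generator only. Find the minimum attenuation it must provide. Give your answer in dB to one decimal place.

The untreated sources together contribute 10^(79.3/10) = 8.511e+07, i.e. 79.30 dB SPL.
The limit corresponds to 10^(95.4/10) = 3.467e+09; subtracting the fixed part leaves 3.382e+09 for the diesel generator, i.e. 95.29 dB SPL.
So the diesel generator must be reduced from 101.8 to 95.29 dB SPL: IL = 6.51 dB.

6.5 dB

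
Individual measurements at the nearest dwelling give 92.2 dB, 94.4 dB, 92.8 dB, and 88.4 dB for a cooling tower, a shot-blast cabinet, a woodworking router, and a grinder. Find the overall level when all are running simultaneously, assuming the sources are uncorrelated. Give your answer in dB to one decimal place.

98.5 dB

For uncorrelated sources the intensities add, so convert each level to linear form, sum, and take 10·log₁₀ of the total.
Σ 10^(L/10) = 10^(92.2/10) + 10^(94.4/10) + 10^(92.8/10) + 10^(88.4/10) = 7.011e+09.
L_total = 10·log₁₀(7.011e+09) = 98.46 dB.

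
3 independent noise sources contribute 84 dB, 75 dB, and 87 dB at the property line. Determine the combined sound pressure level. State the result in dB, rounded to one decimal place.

88.9 dB

For uncorrelated sources the intensities add, so convert each level to linear form, sum, and take 10·log₁₀ of the total.
Σ 10^(L/10) = 10^(84/10) + 10^(75/10) + 10^(87/10) = 7.840e+08.
L_total = 10·log₁₀(7.840e+08) = 88.94 dB.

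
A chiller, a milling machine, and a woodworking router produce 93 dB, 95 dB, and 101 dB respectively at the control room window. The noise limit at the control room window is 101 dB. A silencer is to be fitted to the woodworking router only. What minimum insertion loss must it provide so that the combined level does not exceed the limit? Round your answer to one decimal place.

Everything except the woodworking router sums to 10^(93/10) + 10^(95/10) = 5.158e+09 in linear terms, 97.12 dB.
The limit corresponds to 10^(101/10) = 1.259e+10; subtracting the fixed part leaves 7.432e+09 for the woodworking router, i.e. 98.71 dB.
So the woodworking router must be reduced from 101 to 98.71 dB: IL = 2.29 dB.

2.3 dB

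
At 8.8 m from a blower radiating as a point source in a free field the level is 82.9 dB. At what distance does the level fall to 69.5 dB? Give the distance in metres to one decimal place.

41.2 m

Point-source spreading drops the level by 20·log₁₀(r₂/r₁); inverting, r₂/r₁ = 10^(ΔL/20).
r₂ = 8.8·10^((82.9−69.5)/20) = 8.8·10^(13.4/20) = 41.16 m.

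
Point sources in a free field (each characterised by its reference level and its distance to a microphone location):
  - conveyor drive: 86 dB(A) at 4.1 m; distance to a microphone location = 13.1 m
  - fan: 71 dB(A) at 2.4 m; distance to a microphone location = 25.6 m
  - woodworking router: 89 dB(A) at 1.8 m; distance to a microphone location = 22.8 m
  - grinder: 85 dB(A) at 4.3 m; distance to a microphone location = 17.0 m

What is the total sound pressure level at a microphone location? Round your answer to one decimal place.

Propagate each source to the receiver with L = L_ref − 20·log₁₀(r/r_ref), then add intensities.
conveyor drive: 86 − 20·log₁₀(13.1/4.1) = 86 − 10.09 = 75.91 dB(A).
fan: 71 − 20·log₁₀(25.6/2.4) = 71 − 20.56 = 50.44 dB(A).
woodworking router: 89 − 20·log₁₀(22.8/1.8) = 89 − 22.05 = 66.95 dB(A).
grinder: 85 − 20·log₁₀(17.0/4.3) = 85 − 11.94 = 73.06 dB(A).
Σ 10^(L/10) = 6.429e+07 → L_total = 10·log₁₀(6.429e+07) = 78.08 dB(A).

78.1 dB(A)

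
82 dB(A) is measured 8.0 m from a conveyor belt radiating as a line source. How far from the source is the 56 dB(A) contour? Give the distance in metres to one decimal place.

3184.9 m

For a line source L₁ − L₂ = 10·log₁₀(r₂/r₁), so r₂ = r₁·10^((L₁−L₂)/10).
r₂ = 8.0·10^((82−56)/10) = 8.0·10^(26.0/10) = 3184.86 m.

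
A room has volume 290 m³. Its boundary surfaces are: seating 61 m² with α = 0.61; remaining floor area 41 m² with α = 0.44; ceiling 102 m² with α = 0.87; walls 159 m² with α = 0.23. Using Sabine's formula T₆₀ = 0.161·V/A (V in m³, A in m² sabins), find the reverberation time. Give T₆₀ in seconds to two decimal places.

0.26 s

Summing Sᵢαᵢ: 61·0.61 + 41·0.44 + 102·0.87 + 159·0.23 = 180.56 m².
T₆₀ = 0.161·V/A = 0.161·290/180.56 = 0.259 s.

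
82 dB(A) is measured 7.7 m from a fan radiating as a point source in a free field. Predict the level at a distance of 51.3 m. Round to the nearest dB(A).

66 dB(A)

Spherical spreading from a point source gives a 20·log₁₀(r₂/r₁) drop.
L₂ = 82 − 20·log₁₀(51.3/7.7) = 82 − 16.473 = 65.53 dB(A).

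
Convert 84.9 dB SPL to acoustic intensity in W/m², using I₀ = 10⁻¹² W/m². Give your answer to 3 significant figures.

0.000309 W/m²

I = I₀·10^(L/10) = 10⁻¹² × 10^(84.9/10) = 10^(-3.510).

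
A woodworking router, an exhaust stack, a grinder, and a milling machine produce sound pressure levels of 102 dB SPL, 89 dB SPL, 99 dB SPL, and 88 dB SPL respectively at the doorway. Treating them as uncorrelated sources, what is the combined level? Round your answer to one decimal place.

Incoherent sources combine by intensity addition: L_total = 10·log₁₀(Σ 10^(L_i/10)).
Σ 10^(L/10) = 10^(102/10) + 10^(89/10) + 10^(99/10) + 10^(88/10) = 2.522e+10.
L_total = 10·log₁₀(2.522e+10) = 104.02 dB SPL.

104.0 dB SPL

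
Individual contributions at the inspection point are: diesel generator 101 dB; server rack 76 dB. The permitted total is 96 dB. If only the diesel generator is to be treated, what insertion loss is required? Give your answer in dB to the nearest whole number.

Everything except the diesel generator sums to 10^(76/10) = 3.981e+07 in linear terms, 76.00 dB.
The limit corresponds to 10^(96/10) = 3.981e+09; subtracting the fixed part leaves 3.941e+09 for the diesel generator, i.e. 95.96 dB.
Required insertion loss = 101 − 95.96 = 5.04 dB.

5 dB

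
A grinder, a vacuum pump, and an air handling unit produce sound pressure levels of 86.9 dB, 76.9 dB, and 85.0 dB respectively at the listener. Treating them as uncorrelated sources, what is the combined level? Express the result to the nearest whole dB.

For uncorrelated sources the intensities add, so convert each level to linear form, sum, and take 10·log₁₀ of the total.
Σ 10^(L/10) = 10^(86.9/10) + 10^(76.9/10) + 10^(85.0/10) = 8.550e+08.
L_total = 10·log₁₀(8.550e+08) = 89.32 dB.

89 dB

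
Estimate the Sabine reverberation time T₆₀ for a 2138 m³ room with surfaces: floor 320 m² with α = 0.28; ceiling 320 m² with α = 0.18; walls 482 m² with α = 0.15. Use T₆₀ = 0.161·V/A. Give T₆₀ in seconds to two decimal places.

1.57 s

A = Σ Sᵢαᵢ = 320·0.28 + 320·0.18 + 482·0.15 = 219.50 m².
T₆₀ = 0.161 × 2138 / 219.50 = 1.568 s.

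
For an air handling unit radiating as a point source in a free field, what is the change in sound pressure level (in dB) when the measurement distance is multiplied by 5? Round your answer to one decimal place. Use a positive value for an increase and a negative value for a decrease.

A point source loses 6 dB per doubling of distance; generally ΔL = −20·log₁₀(r₂/r₁).
ΔL = −20·log₁₀(5) = -13.98 dB.

-14.0 dB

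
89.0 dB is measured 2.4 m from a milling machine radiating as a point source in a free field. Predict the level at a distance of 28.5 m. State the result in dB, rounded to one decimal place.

For a point source, L₂ = L₁ − 20·log₁₀(r₂/r₁).
L₂ = 89.0 − 20·log₁₀(28.5/2.4) = 89.0 − 21.493 = 67.51 dB.

67.5 dB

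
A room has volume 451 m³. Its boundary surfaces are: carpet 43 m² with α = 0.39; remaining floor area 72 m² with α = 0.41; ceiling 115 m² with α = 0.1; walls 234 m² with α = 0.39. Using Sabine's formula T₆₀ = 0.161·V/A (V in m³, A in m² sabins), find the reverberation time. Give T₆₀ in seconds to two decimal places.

0.49 s

A = Σ Sᵢαᵢ = 43·0.39 + 72·0.41 + 115·0.1 + 234·0.39 = 149.05 m².
T₆₀ = 0.161 × 451 / 149.05 = 0.487 s.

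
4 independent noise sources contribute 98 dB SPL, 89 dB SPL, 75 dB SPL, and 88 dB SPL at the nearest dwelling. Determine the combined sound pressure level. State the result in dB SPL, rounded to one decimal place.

Incoherent sources combine by intensity addition: L_total = 10·log₁₀(Σ 10^(L_i/10)).
Σ 10^(L/10) = 10^(98/10) + 10^(89/10) + 10^(75/10) + 10^(88/10) = 7.766e+09.
L_total = 10·log₁₀(7.766e+09) = 98.90 dB SPL.

98.9 dB SPL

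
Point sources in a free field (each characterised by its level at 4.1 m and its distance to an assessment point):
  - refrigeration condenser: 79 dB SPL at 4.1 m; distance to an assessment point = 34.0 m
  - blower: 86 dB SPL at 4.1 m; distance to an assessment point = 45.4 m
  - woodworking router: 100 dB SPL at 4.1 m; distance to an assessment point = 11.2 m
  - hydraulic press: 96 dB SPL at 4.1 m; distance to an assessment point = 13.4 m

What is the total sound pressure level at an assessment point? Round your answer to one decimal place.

92.3 dB SPL

Apply inverse-square spreading to bring every level to the receiver, then sum 10^(L/10).
refrigeration condenser: 79 − 20·log₁₀(34.0/4.1) = 79 − 18.37 = 60.63 dB SPL.
blower: 86 − 20·log₁₀(45.4/4.1) = 86 − 20.89 = 65.11 dB SPL.
woodworking router: 100 − 20·log₁₀(11.2/4.1) = 100 − 8.73 = 91.27 dB SPL.
hydraulic press: 96 − 20·log₁₀(13.4/4.1) = 96 − 10.29 = 85.71 dB SPL.
Σ 10^(L/10) = 1.717e+09 → L_total = 10·log₁₀(1.717e+09) = 92.35 dB SPL.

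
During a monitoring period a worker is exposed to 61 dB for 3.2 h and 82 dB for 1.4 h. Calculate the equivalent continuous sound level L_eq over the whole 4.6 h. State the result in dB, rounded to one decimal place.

Weight each interval's intensity by its duration and average over T = 4.6 h:
Σ tᵢ·10^(Lᵢ/10) = 3.2·10^(61/10) + 1.4·10^(82/10) = 2.259e+08.
L_eq = 10·log₁₀(2.259e+08/4.6) = 76.91 dB.

76.9 dB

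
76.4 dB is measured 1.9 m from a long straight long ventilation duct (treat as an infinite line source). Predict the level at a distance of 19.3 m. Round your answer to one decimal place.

Line-source attenuation: ΔL = 10·log₁₀(r₂/r₁) = 10·log₁₀(19.3/1.9) = 10.068 dB.
L₂ = 76.4 − 10·log₁₀(19.3/1.9) = 76.4 − 10.068 = 66.33 dB.

66.3 dB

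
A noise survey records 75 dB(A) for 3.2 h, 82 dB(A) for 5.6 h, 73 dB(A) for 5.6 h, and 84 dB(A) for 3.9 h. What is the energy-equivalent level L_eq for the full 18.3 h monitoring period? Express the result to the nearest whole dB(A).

81 dB(A)

L_eq = 10·log₁₀[(1/T)·Σ tᵢ·10^(Lᵢ/10)] with T = 18.3 h.
Σ tᵢ·10^(Lᵢ/10) = 3.2·10^(75/10) + 5.6·10^(82/10) + 5.6·10^(73/10) + 3.9·10^(84/10) = 2.080e+09.
L_eq = 10·log₁₀(2.080e+09/18.3) = 80.56 dB(A).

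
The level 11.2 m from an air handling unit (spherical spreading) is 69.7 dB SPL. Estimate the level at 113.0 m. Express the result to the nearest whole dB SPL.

For a point source, L₂ = L₁ − 20·log₁₀(r₂/r₁).
L₂ = 69.7 − 20·log₁₀(113.0/11.2) = 69.7 − 20.077 = 49.62 dB SPL.

50 dB SPL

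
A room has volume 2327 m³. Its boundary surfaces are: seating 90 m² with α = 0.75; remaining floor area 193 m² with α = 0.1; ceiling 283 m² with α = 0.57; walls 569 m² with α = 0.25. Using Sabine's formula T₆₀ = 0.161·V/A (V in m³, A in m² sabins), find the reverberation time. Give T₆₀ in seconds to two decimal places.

A = Σ Sᵢαᵢ = 90·0.75 + 193·0.1 + 283·0.57 + 569·0.25 = 390.36 m².
T₆₀ = 0.161·V/A = 0.161·2327/390.36 = 0.960 s.

0.96 s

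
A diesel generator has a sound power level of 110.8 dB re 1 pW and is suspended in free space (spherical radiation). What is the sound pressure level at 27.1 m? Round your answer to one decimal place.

The power spreads over a sphere of area 4π·r², so L_p = L_w − 10·log₁₀(4π·r²).
4π·r² = 9229 m², 10·log₁₀ of that is 39.651 dB.
L_p = 110.8 − 39.651 = 71.15 dB.

71.1 dB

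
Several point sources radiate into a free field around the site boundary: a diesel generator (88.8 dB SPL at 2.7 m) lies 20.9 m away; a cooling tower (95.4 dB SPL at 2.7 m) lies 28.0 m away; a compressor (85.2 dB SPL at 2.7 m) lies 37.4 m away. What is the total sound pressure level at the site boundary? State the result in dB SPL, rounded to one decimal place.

Apply inverse-square spreading to bring every level to the receiver, then sum 10^(L/10).
diesel generator: 88.8 − 20·log₁₀(20.9/2.7) = 88.8 − 17.78 = 71.02 dB SPL.
cooling tower: 95.4 − 20·log₁₀(28.0/2.7) = 95.4 − 20.32 = 75.08 dB SPL.
compressor: 85.2 − 20·log₁₀(37.4/2.7) = 85.2 − 22.83 = 62.37 dB SPL.
Σ 10^(L/10) = 4.663e+07 → L_total = 10·log₁₀(4.663e+07) = 76.69 dB SPL.

76.7 dB SPL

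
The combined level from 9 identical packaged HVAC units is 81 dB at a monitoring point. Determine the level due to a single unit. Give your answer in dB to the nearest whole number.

71 dB

9 equal contributions raise the level by 10·log₁₀ 9 = 9.542 dB, so each unit alone gives 81 − 9.542.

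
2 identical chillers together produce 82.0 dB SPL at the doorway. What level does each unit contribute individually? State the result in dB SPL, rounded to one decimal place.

79.0 dB SPL

Dividing the total intensity by 2 lowers the level by 10·log₁₀ 2 = 3.010 dB: L₁ = 82.0 − 3.010.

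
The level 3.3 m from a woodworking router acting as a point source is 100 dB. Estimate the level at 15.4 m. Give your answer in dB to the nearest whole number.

87 dB

Spherical spreading from a point source gives a 20·log₁₀(r₂/r₁) drop.
L₂ = 100 − 20·log₁₀(15.4/3.3) = 100 − 13.380 = 86.62 dB.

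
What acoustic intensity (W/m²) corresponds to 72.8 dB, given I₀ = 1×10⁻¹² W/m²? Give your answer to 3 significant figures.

1.91e-05 W/m²

I/I₀ = 10^(72.8/10) = 1.905e+07, so I = 1.905e+07 × 10⁻¹² W/m².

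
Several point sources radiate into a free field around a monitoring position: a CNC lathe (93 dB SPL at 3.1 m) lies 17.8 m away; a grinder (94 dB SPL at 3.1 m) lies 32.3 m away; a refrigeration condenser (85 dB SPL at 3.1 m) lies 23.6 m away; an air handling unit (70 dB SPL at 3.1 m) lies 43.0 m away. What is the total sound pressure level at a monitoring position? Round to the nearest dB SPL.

Propagate each source to the receiver with L = L_ref − 20·log₁₀(r/r_ref), then add intensities.
CNC lathe: 93 − 20·log₁₀(17.8/3.1) = 93 − 15.18 = 77.82 dB SPL.
grinder: 94 − 20·log₁₀(32.3/3.1) = 94 − 20.36 = 73.64 dB SPL.
refrigeration condenser: 85 − 20·log₁₀(23.6/3.1) = 85 − 17.63 = 67.37 dB SPL.
air handling unit: 70 − 20·log₁₀(43.0/3.1) = 70 − 22.84 = 47.16 dB SPL.
Σ 10^(L/10) = 8.916e+07 → L_total = 10·log₁₀(8.916e+07) = 79.50 dB SPL.

80 dB SPL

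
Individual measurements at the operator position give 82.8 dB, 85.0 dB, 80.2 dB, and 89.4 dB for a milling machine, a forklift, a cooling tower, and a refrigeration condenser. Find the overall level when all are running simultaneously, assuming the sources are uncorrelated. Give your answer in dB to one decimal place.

91.7 dB

For uncorrelated sources the intensities add, so convert each level to linear form, sum, and take 10·log₁₀ of the total.
Σ 10^(L/10) = 10^(82.8/10) + 10^(85.0/10) + 10^(80.2/10) + 10^(89.4/10) = 1.482e+09.
L_total = 10·log₁₀(1.482e+09) = 91.71 dB.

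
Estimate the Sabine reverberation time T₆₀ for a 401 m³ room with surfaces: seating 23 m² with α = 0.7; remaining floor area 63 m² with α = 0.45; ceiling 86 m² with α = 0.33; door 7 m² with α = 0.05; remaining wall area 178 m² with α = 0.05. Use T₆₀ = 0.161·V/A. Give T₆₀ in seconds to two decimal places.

0.79 s

A = Σ Sᵢαᵢ = 23·0.7 + 63·0.45 + 86·0.33 + 7·0.05 + 178·0.05 = 82.08 m².
T₆₀ = 0.161 × 401 / 82.08 = 0.787 s.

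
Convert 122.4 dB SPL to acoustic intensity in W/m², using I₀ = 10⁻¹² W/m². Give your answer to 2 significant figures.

L = 10·log₁₀(I/I₀) ⇒ I = I₀·10^(L/10) = 10⁻¹² × 10^12.24.

1.7 W/m²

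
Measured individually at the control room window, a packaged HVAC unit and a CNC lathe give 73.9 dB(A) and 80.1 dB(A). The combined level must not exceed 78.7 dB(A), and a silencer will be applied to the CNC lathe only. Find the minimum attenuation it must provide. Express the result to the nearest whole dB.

3 dB

Fixed contribution from the other source: Σ 10^(L/10) = 10^(73.9/10) = 2.455e+07 (73.90 dB(A)).
The limit corresponds to 10^(78.7/10) = 7.413e+07; subtracting the fixed part leaves 4.958e+07 for the CNC lathe, i.e. 76.95 dB(A).
Required insertion loss = 80.1 − 76.95 = 3.15 dB.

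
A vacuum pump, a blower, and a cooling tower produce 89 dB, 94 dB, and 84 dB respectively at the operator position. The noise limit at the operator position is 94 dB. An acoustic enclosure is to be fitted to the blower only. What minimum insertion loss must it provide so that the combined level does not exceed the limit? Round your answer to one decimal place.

2.3 dB

Everything except the blower sums to 10^(89/10) + 10^(84/10) = 1.046e+09 in linear terms, 90.19 dB.
To meet 94 dB overall, the treated blower may contribute at most 10^(94/10) − 1.046e+09 = 1.466e+09, i.e. 91.66 dB.
So the blower must be reduced from 94 to 91.66 dB: IL = 2.34 dB.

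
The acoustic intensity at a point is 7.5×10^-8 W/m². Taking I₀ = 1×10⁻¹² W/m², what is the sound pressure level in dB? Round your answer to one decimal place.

I/I₀ = 7.5×10^-8/10⁻¹² = 7.5×10^4, and L = 10·log₁₀(I/I₀).
L = 10·(0.8751 + 4) = 48.75 dB.

48.8 dB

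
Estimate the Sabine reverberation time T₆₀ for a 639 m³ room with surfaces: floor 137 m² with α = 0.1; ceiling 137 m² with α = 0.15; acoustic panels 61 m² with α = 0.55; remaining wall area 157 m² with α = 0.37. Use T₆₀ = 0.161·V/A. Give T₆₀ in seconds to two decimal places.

0.82 s

Total absorption A = 137·0.1 + 137·0.15 + 61·0.55 + 157·0.37 = 125.89 m² sabins.
T₆₀ = 0.161 × 639 / 125.89 = 0.817 s.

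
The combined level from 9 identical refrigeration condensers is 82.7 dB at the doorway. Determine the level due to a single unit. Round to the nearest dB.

73 dB

For N identical incoherent sources L_total = L₁ + 10·log₁₀ N, so L₁ = 82.7 − 10·log₁₀(9) = 82.7 − 9.542.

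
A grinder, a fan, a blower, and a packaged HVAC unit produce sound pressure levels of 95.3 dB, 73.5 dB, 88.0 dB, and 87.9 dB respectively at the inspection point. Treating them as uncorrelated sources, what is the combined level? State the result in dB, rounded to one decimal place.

For uncorrelated sources the intensities add, so convert each level to linear form, sum, and take 10·log₁₀ of the total.
Σ 10^(L/10) = 10^(95.3/10) + 10^(73.5/10) + 10^(88.0/10) + 10^(87.9/10) = 4.658e+09.
L_total = 10·log₁₀(4.658e+09) = 96.68 dB.

96.7 dB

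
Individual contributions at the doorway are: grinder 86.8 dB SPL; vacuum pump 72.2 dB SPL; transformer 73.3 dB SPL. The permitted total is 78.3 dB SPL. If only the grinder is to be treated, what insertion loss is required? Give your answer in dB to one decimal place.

Fixed contribution from the other sources: Σ 10^(L/10) = 10^(72.2/10) + 10^(73.3/10) = 3.798e+07 (75.80 dB SPL).
The limit corresponds to 10^(78.3/10) = 6.761e+07; subtracting the fixed part leaves 2.963e+07 for the grinder, i.e. 74.72 dB SPL.
Required insertion loss = 86.8 − 74.72 = 12.08 dB.

12.1 dB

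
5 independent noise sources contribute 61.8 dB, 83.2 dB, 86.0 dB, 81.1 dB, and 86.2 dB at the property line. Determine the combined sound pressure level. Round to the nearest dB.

Incoherent sources combine by intensity addition: L_total = 10·log₁₀(Σ 10^(L_i/10)).
Σ 10^(L/10) = 10^(61.8/10) + 10^(83.2/10) + 10^(86.0/10) + 10^(81.1/10) + 10^(86.2/10) = 1.154e+09.
L_total = 10·log₁₀(1.154e+09) = 90.62 dB.

91 dB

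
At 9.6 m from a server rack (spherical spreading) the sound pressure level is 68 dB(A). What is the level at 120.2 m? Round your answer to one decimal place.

46.0 dB(A)

Point-source attenuation: ΔL = 20·log₁₀(r₂/r₁) = 20·log₁₀(120.2/9.6) = 21.953 dB.
L₂ = 68 − 20·log₁₀(120.2/9.6) = 68 − 21.953 = 46.05 dB(A).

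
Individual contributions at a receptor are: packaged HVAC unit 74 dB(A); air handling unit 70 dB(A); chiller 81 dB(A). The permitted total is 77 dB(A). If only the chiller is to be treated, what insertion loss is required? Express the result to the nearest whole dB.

9 dB

Fixed contribution from the other sources: Σ 10^(L/10) = 10^(74/10) + 10^(70/10) = 3.512e+07 (75.46 dB(A)).
To meet 77 dB(A) overall, the treated chiller may contribute at most 10^(77/10) − 3.512e+07 = 1.500e+07, i.e. 71.76 dB(A).
Required insertion loss = 81 − 71.76 = 9.24 dB.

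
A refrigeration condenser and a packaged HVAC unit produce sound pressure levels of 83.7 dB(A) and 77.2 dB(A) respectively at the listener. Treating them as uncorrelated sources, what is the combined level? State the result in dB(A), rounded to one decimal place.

For uncorrelated sources the intensities add, so convert each level to linear form, sum, and take 10·log₁₀ of the total.
Σ 10^(L/10) = 10^(83.7/10) + 10^(77.2/10) = 2.869e+08.
L_total = 10·log₁₀(2.869e+08) = 84.58 dB(A).

84.6 dB(A)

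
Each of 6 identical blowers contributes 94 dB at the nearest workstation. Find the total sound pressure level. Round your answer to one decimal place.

101.8 dB

N identical incoherent sources raise the level by 10·log₁₀ N.
L_total = 94 + 10·log₁₀(6) = 94 + 7.782 = 101.78 dB.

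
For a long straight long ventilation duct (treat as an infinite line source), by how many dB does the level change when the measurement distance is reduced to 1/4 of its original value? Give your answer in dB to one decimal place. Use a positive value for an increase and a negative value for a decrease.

Line-source spreading: ΔL = −10·log₁₀(r₂/r₁).
ΔL = −10·log₁₀(0.25) = +6.02 dB.

+6.0 dB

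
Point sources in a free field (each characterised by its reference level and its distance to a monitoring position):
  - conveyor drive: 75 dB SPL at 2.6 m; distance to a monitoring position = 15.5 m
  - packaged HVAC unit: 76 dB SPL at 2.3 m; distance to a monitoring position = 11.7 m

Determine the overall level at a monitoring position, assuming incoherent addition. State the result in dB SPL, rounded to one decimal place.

63.9 dB SPL

First find each source's level at the receiver (point-source: −20·log₁₀(r/r_ref)), then combine on an intensity basis.
conveyor drive: 75 − 20·log₁₀(15.5/2.6) = 75 − 15.51 = 59.49 dB SPL.
packaged HVAC unit: 76 − 20·log₁₀(11.7/2.3) = 76 − 14.13 = 61.87 dB SPL.
Σ 10^(L/10) = 2.428e+06 → L_total = 10·log₁₀(2.428e+06) = 63.85 dB SPL.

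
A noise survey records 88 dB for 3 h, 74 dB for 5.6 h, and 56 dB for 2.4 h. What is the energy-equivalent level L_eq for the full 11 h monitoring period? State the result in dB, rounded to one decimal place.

L_eq = 10·log₁₀[(1/T)·Σ tᵢ·10^(Lᵢ/10)] with T = 11 h.
Σ tᵢ·10^(Lᵢ/10) = 3·10^(88/10) + 5.6·10^(74/10) + 2.4·10^(56/10) = 2.034e+09.
L_eq = 10·log₁₀(2.034e+09/11) = 82.67 dB.

82.7 dB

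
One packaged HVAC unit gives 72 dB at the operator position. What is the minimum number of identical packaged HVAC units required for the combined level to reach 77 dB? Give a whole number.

N identical sources give L₁ + 10·log₁₀ N, so require 10·log₁₀ N ≥ 77 − 72 = 5.0 dB.
N ≥ 10^(5.0/10) = 3.162, so N = 4.

4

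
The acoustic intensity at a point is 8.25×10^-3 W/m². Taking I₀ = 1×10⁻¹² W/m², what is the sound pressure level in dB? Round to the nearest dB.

I/I₀ = 8.25×10^-3/10⁻¹² = 8.25×10^9, and L = 10·log₁₀(I/I₀).
L = 10·(0.9165 + 9) = 99.16 dB.

99 dB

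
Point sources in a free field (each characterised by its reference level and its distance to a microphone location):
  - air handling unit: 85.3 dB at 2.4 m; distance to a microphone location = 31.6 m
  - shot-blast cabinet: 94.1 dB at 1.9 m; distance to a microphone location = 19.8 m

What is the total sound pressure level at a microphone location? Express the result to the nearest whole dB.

74 dB

First find each source's level at the receiver (point-source: −20·log₁₀(r/r_ref)), then combine on an intensity basis.
air handling unit: 85.3 − 20·log₁₀(31.6/2.4) = 85.3 − 22.39 = 62.91 dB.
shot-blast cabinet: 94.1 − 20·log₁₀(19.8/1.9) = 94.1 − 20.36 = 73.74 dB.
Σ 10^(L/10) = 2.562e+07 → L_total = 10·log₁₀(2.562e+07) = 74.09 dB.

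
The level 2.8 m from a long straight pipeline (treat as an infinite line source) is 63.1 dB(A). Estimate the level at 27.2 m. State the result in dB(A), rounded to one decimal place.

53.2 dB(A)

For a line source, L₂ = L₁ − 10·log₁₀(r₂/r₁).
L₂ = 63.1 − 10·log₁₀(27.2/2.8) = 63.1 − 9.874 = 53.23 dB(A).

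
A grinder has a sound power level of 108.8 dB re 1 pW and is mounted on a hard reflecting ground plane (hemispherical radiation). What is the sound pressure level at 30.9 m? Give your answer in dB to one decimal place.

71.0 dB

Free-field hemispherical radiation: L_p = L_w − 10·log₁₀(2π·r²), r = 30.9 m.
2π·r² = 5999 m², 10·log₁₀ of that is 37.781 dB.
L_p = 108.8 − 37.781 = 71.02 dB.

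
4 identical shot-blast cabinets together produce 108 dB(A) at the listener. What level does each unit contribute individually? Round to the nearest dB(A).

102 dB(A)

Dividing the total intensity by 4 lowers the level by 10·log₁₀ 4 = 6.021 dB: L₁ = 108 − 6.021.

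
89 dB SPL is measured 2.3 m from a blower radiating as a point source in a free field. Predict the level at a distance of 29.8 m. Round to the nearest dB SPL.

67 dB SPL

Point-source attenuation: ΔL = 20·log₁₀(r₂/r₁) = 20·log₁₀(29.8/2.3) = 22.250 dB.
L₂ = 89 − 20·log₁₀(29.8/2.3) = 89 − 22.250 = 66.75 dB SPL.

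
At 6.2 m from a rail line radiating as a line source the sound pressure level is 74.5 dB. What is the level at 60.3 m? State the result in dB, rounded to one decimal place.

64.6 dB

Line-source attenuation: ΔL = 10·log₁₀(r₂/r₁) = 10·log₁₀(60.3/6.2) = 9.879 dB.
L₂ = 74.5 − 10·log₁₀(60.3/6.2) = 74.5 − 9.879 = 64.62 dB.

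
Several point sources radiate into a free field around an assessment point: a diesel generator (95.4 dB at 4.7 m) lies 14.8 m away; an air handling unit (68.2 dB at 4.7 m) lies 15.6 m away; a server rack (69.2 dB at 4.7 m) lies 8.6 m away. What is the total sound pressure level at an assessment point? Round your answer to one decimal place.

85.5 dB

Propagate each source to the receiver with L = L_ref − 20·log₁₀(r/r_ref), then add intensities.
diesel generator: 95.4 − 20·log₁₀(14.8/4.7) = 95.4 − 9.96 = 85.44 dB.
air handling unit: 68.2 − 20·log₁₀(15.6/4.7) = 68.2 − 10.42 = 57.78 dB.
server rack: 69.2 − 20·log₁₀(8.6/4.7) = 69.2 − 5.25 = 63.95 dB.
Σ 10^(L/10) = 3.528e+08 → L_total = 10·log₁₀(3.528e+08) = 85.47 dB.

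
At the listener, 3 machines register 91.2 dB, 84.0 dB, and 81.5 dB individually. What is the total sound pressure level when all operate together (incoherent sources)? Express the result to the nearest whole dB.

For uncorrelated sources the intensities add, so convert each level to linear form, sum, and take 10·log₁₀ of the total.
Σ 10^(L/10) = 10^(91.2/10) + 10^(84.0/10) + 10^(81.5/10) = 1.711e+09.
L_total = 10·log₁₀(1.711e+09) = 92.33 dB.

92 dB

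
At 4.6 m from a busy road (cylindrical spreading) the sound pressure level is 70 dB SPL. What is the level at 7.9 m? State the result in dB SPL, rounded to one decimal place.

Line-source attenuation: ΔL = 10·log₁₀(r₂/r₁) = 10·log₁₀(7.9/4.6) = 2.349 dB.
L₂ = 70 − 10·log₁₀(7.9/4.6) = 70 − 2.349 = 67.65 dB SPL.

67.7 dB SPL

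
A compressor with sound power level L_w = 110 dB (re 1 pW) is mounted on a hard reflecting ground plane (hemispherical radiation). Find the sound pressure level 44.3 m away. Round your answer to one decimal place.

L_p = L_w − 10·log₁₀(2π·r²) with r = 44.3 m.
2π·r² = 1.233e+04 m², 10·log₁₀ of that is 40.910 dB.
L_p = 110 − 40.910 = 69.09 dB.

69.1 dB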